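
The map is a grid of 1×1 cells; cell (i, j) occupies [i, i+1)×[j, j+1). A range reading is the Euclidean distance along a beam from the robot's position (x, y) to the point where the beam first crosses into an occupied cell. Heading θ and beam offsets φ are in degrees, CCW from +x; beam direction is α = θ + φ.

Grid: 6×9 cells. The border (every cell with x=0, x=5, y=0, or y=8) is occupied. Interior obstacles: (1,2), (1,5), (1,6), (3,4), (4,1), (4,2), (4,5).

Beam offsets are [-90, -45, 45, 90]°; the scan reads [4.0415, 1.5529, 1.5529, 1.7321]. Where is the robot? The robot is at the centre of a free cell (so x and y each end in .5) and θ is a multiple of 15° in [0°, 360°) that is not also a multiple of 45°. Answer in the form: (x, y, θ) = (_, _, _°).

The pose lattice has 21·16 = 336 candidates. Test each by forward raycasting.
  (3.5, 1.5, 285°): beam 1 = 1.9319 ≠ 4.0415 ✗
  (4.5, 7.5, 75°): beam 1 = 0.5176 ≠ 4.0415 ✗
  (3.5, 6.5, 15°): beam 1 = 1.5529 ≠ 4.0415 ✗
  (3.5, 5.5, 300°): beam 1 = 2.8868 ≠ 4.0415 ✗
  …
  (3.5, 6.5, 330°): r_1=4.0415, r_2=1.5529, r_3=1.5529, r_4=1.7321 — all match ✓
No second candidate reproduces the full scan.

(x, y, θ) = (3.5, 6.5, 330°)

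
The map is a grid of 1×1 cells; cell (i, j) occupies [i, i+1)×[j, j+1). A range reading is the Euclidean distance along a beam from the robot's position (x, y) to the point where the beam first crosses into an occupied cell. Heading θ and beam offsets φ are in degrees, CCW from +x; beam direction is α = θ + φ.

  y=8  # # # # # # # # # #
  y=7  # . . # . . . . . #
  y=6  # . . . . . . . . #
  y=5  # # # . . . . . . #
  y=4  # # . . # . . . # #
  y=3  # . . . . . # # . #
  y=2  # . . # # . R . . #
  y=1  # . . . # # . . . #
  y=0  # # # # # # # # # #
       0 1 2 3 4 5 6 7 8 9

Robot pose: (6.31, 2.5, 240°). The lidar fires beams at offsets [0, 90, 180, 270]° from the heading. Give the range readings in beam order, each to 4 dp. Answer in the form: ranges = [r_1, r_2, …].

beam 1: φ=0°, α=240°
  direction (-0.5000, -0.8660); cell (6,2); t to first gridline: x 0.6200, y 0.5774 (then +2.0000 / +1.1547)
    (6,1) via y @ 0.5774
    (5,1) via x @ 0.6200  # hit
  → r_1 = 0.6200
beam 2: φ=90°, α=330°
  direction (0.8660, -0.5000); cell (6,2); t to first gridline: x 0.7967, y 1.0000 (then +1.1547 / +2.0000)
    (7,2) via x @ 0.7967
    (7,1) via y @ 1.0000
    (8,1) via x @ 1.9514
    (8,0) via y @ 3.0000  # hit
  → r_2 = 3.0000
beam 3: φ=180°, α=60°
  direction (0.5000, 0.8660); cell (6,2); t to first gridline: x 1.3800, y 0.5774 (then +2.0000 / +1.1547)
    (6,3) via y @ 0.5774  # hit
  → r_3 = 0.5774
beam 4: φ=270°, α=150°
  direction (-0.8660, 0.5000); cell (6,2); t to first gridline: x 0.3580, y 1.0000 (then +1.1547 / +2.0000)
    (5,2) via x @ 0.3580
    (5,3) via y @ 1.0000
    (4,3) via x @ 1.5127
    (3,3) via x @ 2.6674
    (3,4) via y @ 3.0000
    (2,4) via x @ 3.8221
    (1,4) via x @ 4.9768  # hit
  → r_4 = 4.9768

ranges = [0.6200, 3.0000, 0.5774, 4.9768]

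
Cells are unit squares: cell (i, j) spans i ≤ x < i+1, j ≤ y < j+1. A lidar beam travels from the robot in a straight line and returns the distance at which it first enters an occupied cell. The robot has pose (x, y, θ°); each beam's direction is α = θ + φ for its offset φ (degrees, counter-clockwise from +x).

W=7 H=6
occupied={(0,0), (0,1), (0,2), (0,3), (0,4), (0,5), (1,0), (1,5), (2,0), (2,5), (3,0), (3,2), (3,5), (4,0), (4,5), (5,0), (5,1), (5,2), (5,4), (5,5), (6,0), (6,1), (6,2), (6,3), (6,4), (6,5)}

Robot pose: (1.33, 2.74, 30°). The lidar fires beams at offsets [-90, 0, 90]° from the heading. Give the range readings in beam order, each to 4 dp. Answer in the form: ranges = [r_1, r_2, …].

beam 1: φ=-90°, α=300°
  d=(0.5000,-0.8660)  start (1,2)  tX=1.3400 tY=0.8545  stride 1/|dx|=2.0000 1/|dy|=1.1547
    cross y-line → (1,1), t=0.8545
    cross x-line → (2,1), t=1.3400
    cross y-line → (2,0), t=2.0092 (wall)
  → r_1 = 2.0092
beam 2: φ=0°, α=30°
  d=(0.8660,0.5000)  start (1,2)  tX=0.7736 tY=0.5200  stride 1/|dx|=1.1547 1/|dy|=2.0000
    cross y-line → (1,3), t=0.5200
    cross x-line → (2,3), t=0.7736
    cross x-line → (3,3), t=1.9283
    cross y-line → (3,4), t=2.5200
    cross x-line → (4,4), t=3.0831
    cross x-line → (5,4), t=4.2378 (wall)
  → r_2 = 4.2378
beam 3: φ=90°, α=120°
  d=(-0.5000,0.8660)  start (1,2)  tX=0.6600 tY=0.3002  stride 1/|dx|=2.0000 1/|dy|=1.1547
    cross y-line → (1,3), t=0.3002
    cross x-line → (0,3), t=0.6600 (wall)
  → r_3 = 0.6600

ranges = [2.0092, 4.2378, 0.6600]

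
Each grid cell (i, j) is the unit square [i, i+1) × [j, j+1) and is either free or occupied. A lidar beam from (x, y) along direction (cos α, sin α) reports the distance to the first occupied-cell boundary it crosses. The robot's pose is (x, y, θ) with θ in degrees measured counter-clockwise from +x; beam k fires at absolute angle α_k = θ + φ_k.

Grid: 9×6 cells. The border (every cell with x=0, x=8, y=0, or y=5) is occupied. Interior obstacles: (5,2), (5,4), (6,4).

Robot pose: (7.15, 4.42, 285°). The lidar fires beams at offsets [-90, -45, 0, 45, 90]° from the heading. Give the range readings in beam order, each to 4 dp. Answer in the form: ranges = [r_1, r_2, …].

beam 1: φ=-90°, α=195°
  cosα=-0.9659 sinα=-0.2588 | (7,4) | tMaxX 0.1553 tMaxY 1.6228 | tΔX 1.0353 tΔY 3.8637
    t=0.1553 [x] (6,4) — stop
  → r_1 = 0.1553
beam 2: φ=-45°, α=240°
  cosα=-0.5000 sinα=-0.8660 | (7,4) | tMaxX 0.3000 tMaxY 0.4850 | tΔX 2.0000 tΔY 1.1547
    t=0.3000 [x] (6,4) — stop
  → r_2 = 0.3000
beam 3: φ=0°, α=285°
  cosα=0.2588 sinα=-0.9659 | (7,4) | tMaxX 3.2841 tMaxY 0.4348 | tΔX 3.8637 tΔY 1.0353
    t=0.4348 [y] (7,3)
    t=1.4701 [y] (7,2)
    t=2.5054 [y] (7,1)
    t=3.2841 [x] (8,1) — stop
  → r_3 = 3.2841
beam 4: φ=45°, α=330°
  cosα=0.8660 sinα=-0.5000 | (7,4) | tMaxX 0.9815 tMaxY 0.8400 | tΔX 1.1547 tΔY 2.0000
    t=0.8400 [y] (7,3)
    t=0.9815 [x] (8,3) — stop
  → r_4 = 0.9815
beam 5: φ=90°, α=15°
  cosα=0.9659 sinα=0.2588 | (7,4) | tMaxX 0.8800 tMaxY 2.2409 | tΔX 1.0353 tΔY 3.8637
    t=0.8800 [x] (8,4) — stop
  → r_5 = 0.8800

ranges = [0.1553, 0.3000, 3.2841, 0.9815, 0.8800]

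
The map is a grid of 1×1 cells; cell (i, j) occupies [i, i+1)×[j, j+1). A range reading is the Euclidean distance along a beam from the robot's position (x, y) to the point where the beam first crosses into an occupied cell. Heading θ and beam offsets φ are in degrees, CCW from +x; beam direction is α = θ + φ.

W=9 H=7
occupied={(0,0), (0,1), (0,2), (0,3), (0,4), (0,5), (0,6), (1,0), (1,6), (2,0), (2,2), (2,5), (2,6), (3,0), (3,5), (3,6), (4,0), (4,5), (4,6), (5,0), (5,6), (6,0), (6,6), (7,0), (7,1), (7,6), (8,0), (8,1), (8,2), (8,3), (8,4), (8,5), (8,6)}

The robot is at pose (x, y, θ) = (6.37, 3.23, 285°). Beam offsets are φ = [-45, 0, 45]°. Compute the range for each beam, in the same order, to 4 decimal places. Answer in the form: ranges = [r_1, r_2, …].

ranges = [2.5750, 2.3087, 1.8822]

beam 1: φ=-45°, α=240°
  cosα=-0.5000 sinα=-0.8660 | (6,3) | tMaxX 0.7400 tMaxY 0.2656 | tΔX 2.0000 tΔY 1.1547
    t=0.2656 [y] (6,2)
    t=0.7400 [x] (5,2)
    t=1.4203 [y] (5,1)
    t=2.5750 [y] (5,0) — stop
  → r_1 = 2.5750
beam 2: φ=0°, α=285°
  cosα=0.2588 sinα=-0.9659 | (6,3) | tMaxX 2.4341 tMaxY 0.2381 | tΔX 3.8637 tΔY 1.0353
    t=0.2381 [y] (6,2)
    t=1.2734 [y] (6,1)
    t=2.3087 [y] (6,0) — stop
  → r_2 = 2.3087
beam 3: φ=45°, α=330°
  cosα=0.8660 sinα=-0.5000 | (6,3) | tMaxX 0.7275 tMaxY 0.4600 | tΔX 1.1547 tΔY 2.0000
    t=0.4600 [y] (6,2)
    t=0.7275 [x] (7,2)
    t=1.8822 [x] (8,2) — stop
  → r_3 = 1.8822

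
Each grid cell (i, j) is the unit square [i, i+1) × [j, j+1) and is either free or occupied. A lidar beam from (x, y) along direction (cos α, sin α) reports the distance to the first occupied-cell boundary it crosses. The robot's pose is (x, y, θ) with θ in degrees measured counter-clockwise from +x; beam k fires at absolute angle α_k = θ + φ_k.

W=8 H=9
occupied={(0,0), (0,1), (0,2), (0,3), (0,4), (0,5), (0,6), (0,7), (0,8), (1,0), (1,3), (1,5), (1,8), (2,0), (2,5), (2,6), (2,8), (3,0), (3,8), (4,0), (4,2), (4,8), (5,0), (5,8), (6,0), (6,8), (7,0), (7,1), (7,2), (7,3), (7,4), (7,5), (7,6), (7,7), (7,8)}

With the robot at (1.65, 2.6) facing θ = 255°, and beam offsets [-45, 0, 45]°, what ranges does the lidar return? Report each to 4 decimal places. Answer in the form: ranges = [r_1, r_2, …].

beam 1: φ=-45°, α=210°
  dir = (cos 210°, sin 210°) = (-0.8660, -0.5000); from cell (1,2)
  next x-line at t=0.7506, next y-line at t=1.2000; Δt_x=1.1547, Δt_y=2.0000
    x: enter (0,2) at t=0.7506 ← occupied
  → r_1 = 0.7506
beam 2: φ=0°, α=255°
  dir = (cos 255°, sin 255°) = (-0.2588, -0.9659); from cell (1,2)
  next x-line at t=2.5114, next y-line at t=0.6212; Δt_x=3.8637, Δt_y=1.0353
    y: enter (1,1) at t=0.6212
    y: enter (1,0) at t=1.6564 ← occupied
  → r_2 = 1.6564
beam 3: φ=45°, α=300°
  dir = (cos 300°, sin 300°) = (0.5000, -0.8660); from cell (1,2)
  next x-line at t=0.7000, next y-line at t=0.6928; Δt_x=2.0000, Δt_y=1.1547
    y: enter (1,1) at t=0.6928
    x: enter (2,1) at t=0.7000
    y: enter (2,0) at t=1.8475 ← occupied
  → r_3 = 1.8475

ranges = [0.7506, 1.6564, 1.8475]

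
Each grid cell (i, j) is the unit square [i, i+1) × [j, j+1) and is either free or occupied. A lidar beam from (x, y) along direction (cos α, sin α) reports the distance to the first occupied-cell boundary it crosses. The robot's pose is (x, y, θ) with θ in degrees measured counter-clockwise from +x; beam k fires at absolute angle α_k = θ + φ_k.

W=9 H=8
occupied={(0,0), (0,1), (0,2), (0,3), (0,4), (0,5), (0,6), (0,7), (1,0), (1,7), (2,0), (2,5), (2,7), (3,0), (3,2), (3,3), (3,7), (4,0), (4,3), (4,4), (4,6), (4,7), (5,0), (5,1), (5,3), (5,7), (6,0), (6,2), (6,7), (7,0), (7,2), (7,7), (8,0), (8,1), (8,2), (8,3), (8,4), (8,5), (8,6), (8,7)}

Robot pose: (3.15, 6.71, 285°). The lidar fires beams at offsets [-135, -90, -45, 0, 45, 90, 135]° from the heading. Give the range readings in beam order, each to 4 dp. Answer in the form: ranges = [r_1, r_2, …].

ranges = [0.5800, 2.2258, 0.8198, 2.8056, 0.9815, 0.8800, 0.3349]

beam 1: φ=-135°, α=150°
  cosα=-0.8660 sinα=0.5000 | (3,6) | tMaxX 0.1732 tMaxY 0.5800 | tΔX 1.1547 tΔY 2.0000
    t=0.1732 [x] (2,6)
    t=0.5800 [y] (2,7) — stop
  → r_1 = 0.5800
beam 2: φ=-90°, α=195°
  cosα=-0.9659 sinα=-0.2588 | (3,6) | tMaxX 0.1553 tMaxY 2.7432 | tΔX 1.0353 tΔY 3.8637
    t=0.1553 [x] (2,6)
    t=1.1906 [x] (1,6)
    t=2.2258 [x] (0,6) — stop
  → r_2 = 2.2258
beam 3: φ=-45°, α=240°
  cosα=-0.5000 sinα=-0.8660 | (3,6) | tMaxX 0.3000 tMaxY 0.8198 | tΔX 2.0000 tΔY 1.1547
    t=0.3000 [x] (2,6)
    t=0.8198 [y] (2,5) — stop
  → r_3 = 0.8198
beam 4: φ=0°, α=285°
  cosα=0.2588 sinα=-0.9659 | (3,6) | tMaxX 3.2841 tMaxY 0.7350 | tΔX 3.8637 tΔY 1.0353
    t=0.7350 [y] (3,5)
    t=1.7703 [y] (3,4)
    t=2.8056 [y] (3,3) — stop
  → r_4 = 2.8056
beam 5: φ=45°, α=330°
  cosα=0.8660 sinα=-0.5000 | (3,6) | tMaxX 0.9815 tMaxY 1.4200 | tΔX 1.1547 tΔY 2.0000
    t=0.9815 [x] (4,6) — stop
  → r_5 = 0.9815
beam 6: φ=90°, α=15°
  cosα=0.9659 sinα=0.2588 | (3,6) | tMaxX 0.8800 tMaxY 1.1205 | tΔX 1.0353 tΔY 3.8637
    t=0.8800 [x] (4,6) — stop
  → r_6 = 0.8800
beam 7: φ=135°, α=60°
  cosα=0.5000 sinα=0.8660 | (3,6) | tMaxX 1.7000 tMaxY 0.3349 | tΔX 2.0000 tΔY 1.1547
    t=0.3349 [y] (3,7) — stop
  → r_7 = 0.3349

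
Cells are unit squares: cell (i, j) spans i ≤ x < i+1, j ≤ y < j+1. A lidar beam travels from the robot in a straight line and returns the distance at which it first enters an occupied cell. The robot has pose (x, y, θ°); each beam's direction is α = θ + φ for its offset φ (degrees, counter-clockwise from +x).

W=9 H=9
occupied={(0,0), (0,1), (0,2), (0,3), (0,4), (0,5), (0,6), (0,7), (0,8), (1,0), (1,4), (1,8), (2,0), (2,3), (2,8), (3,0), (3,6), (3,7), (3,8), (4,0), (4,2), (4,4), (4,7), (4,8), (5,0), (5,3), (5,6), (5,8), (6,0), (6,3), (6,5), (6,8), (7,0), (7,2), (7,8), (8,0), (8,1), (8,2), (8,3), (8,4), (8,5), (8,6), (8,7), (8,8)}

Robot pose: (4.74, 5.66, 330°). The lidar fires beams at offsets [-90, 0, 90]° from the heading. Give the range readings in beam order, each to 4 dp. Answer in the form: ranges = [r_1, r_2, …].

ranges = [0.7621, 3.7643, 0.5200]

beam 1: φ=-90°, α=240°
  d=(-0.5000,-0.8660)  start (4,5)  tX=1.4800 tY=0.7621  stride 1/|dx|=2.0000 1/|dy|=1.1547
    cross y-line → (4,4), t=0.7621 (wall)
  → r_1 = 0.7621
beam 2: φ=0°, α=330°
  d=(0.8660,-0.5000)  start (4,5)  tX=0.3002 tY=1.3200  stride 1/|dx|=1.1547 1/|dy|=2.0000
    cross x-line → (5,5), t=0.3002
    cross y-line → (5,4), t=1.3200
    cross x-line → (6,4), t=1.4549
    cross x-line → (7,4), t=2.6096
    cross y-line → (7,3), t=3.3200
    cross x-line → (8,3), t=3.7643 (wall)
  → r_2 = 3.7643
beam 3: φ=90°, α=60°
  d=(0.5000,0.8660)  start (4,5)  tX=0.5200 tY=0.3926  stride 1/|dx|=2.0000 1/|dy|=1.1547
    cross y-line → (4,6), t=0.3926
    cross x-line → (5,6), t=0.5200 (wall)
  → r_3 = 0.5200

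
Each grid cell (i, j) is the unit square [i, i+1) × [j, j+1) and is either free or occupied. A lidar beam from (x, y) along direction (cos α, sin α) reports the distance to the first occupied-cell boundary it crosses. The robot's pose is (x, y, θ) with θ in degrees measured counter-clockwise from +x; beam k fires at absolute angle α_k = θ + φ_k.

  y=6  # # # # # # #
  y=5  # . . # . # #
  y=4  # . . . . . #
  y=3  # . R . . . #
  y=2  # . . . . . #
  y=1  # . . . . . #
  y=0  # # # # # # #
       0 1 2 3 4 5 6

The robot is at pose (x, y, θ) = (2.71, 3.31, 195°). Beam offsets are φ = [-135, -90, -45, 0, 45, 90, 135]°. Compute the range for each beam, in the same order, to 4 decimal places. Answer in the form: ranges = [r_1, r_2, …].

ranges = [1.9514, 2.7849, 1.9745, 1.7703, 2.6674, 2.3915, 3.7990]

beam 1: φ=-135°, α=60°
  dir = (cos 60°, sin 60°) = (0.5000, 0.8660); from cell (2,3)
  next x-line at t=0.5800, next y-line at t=0.7967; Δt_x=2.0000, Δt_y=1.1547
    x: enter (3,3) at t=0.5800
    y: enter (3,4) at t=0.7967
    y: enter (3,5) at t=1.9514 ← occupied
  → r_1 = 1.9514
beam 2: φ=-90°, α=105°
  dir = (cos 105°, sin 105°) = (-0.2588, 0.9659); from cell (2,3)
  next x-line at t=2.7432, next y-line at t=0.7143; Δt_x=3.8637, Δt_y=1.0353
    y: enter (2,4) at t=0.7143
    y: enter (2,5) at t=1.7496
    x: enter (1,5) at t=2.7432
    y: enter (1,6) at t=2.7849 ← occupied
  → r_2 = 2.7849
beam 3: φ=-45°, α=150°
  dir = (cos 150°, sin 150°) = (-0.8660, 0.5000); from cell (2,3)
  next x-line at t=0.8198, next y-line at t=1.3800; Δt_x=1.1547, Δt_y=2.0000
    x: enter (1,3) at t=0.8198
    y: enter (1,4) at t=1.3800
    x: enter (0,4) at t=1.9745 ← occupied
  → r_3 = 1.9745
beam 4: φ=0°, α=195°
  dir = (cos 195°, sin 195°) = (-0.9659, -0.2588); from cell (2,3)
  next x-line at t=0.7350, next y-line at t=1.1977; Δt_x=1.0353, Δt_y=3.8637
    x: enter (1,3) at t=0.7350
    y: enter (1,2) at t=1.1977
    x: enter (0,2) at t=1.7703 ← occupied
  → r_4 = 1.7703
beam 5: φ=45°, α=240°
  dir = (cos 240°, sin 240°) = (-0.5000, -0.8660); from cell (2,3)
  next x-line at t=1.4200, next y-line at t=0.3580; Δt_x=2.0000, Δt_y=1.1547
    y: enter (2,2) at t=0.3580
    x: enter (1,2) at t=1.4200
    y: enter (1,1) at t=1.5127
    y: enter (1,0) at t=2.6674 ← occupied
  → r_5 = 2.6674
beam 6: φ=90°, α=285°
  dir = (cos 285°, sin 285°) = (0.2588, -0.9659); from cell (2,3)
  next x-line at t=1.1205, next y-line at t=0.3209; Δt_x=3.8637, Δt_y=1.0353
    y: enter (2,2) at t=0.3209
    x: enter (3,2) at t=1.1205
    y: enter (3,1) at t=1.3562
    y: enter (3,0) at t=2.3915 ← occupied
  → r_6 = 2.3915
beam 7: φ=135°, α=330°
  dir = (cos 330°, sin 330°) = (0.8660, -0.5000); from cell (2,3)
  next x-line at t=0.3349, next y-line at t=0.6200; Δt_x=1.1547, Δt_y=2.0000
    x: enter (3,3) at t=0.3349
    y: enter (3,2) at t=0.6200
    x: enter (4,2) at t=1.4896
    y: enter (4,1) at t=2.6200
    x: enter (5,1) at t=2.6443
    x: enter (6,1) at t=3.7990 ← occupied
  → r_7 = 3.7990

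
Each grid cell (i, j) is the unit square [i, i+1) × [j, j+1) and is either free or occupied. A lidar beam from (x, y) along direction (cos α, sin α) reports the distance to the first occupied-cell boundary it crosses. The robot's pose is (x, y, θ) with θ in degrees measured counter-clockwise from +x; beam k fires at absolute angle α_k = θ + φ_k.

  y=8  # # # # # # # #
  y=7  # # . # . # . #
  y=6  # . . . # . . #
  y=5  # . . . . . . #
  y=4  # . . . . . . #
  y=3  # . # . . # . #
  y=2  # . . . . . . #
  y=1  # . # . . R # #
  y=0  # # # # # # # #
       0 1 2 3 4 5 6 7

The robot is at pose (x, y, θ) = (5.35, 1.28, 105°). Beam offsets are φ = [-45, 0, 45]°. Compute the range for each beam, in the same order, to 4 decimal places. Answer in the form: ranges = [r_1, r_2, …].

ranges = [3.3000, 4.8865, 3.4400]

beam 1: φ=-45°, α=60°
  direction (0.5000, 0.8660); cell (5,1); t to first gridline: x 1.3000, y 0.8314 (then +2.0000 / +1.1547)
    (5,2) via y @ 0.8314
    (6,2) via x @ 1.3000
    (6,3) via y @ 1.9861
    (6,4) via y @ 3.1408
    (7,4) via x @ 3.3000  # hit
  → r_1 = 3.3000
beam 2: φ=0°, α=105°
  direction (-0.2588, 0.9659); cell (5,1); t to first gridline: x 1.3523, y 0.7454 (then +3.8637 / +1.0353)
    (5,2) via y @ 0.7454
    (4,2) via x @ 1.3523
    (4,3) via y @ 1.7807
    (4,4) via y @ 2.8160
    (4,5) via y @ 3.8512
    (4,6) via y @ 4.8865  # hit
  → r_2 = 4.8865
beam 3: φ=45°, α=150°
  direction (-0.8660, 0.5000); cell (5,1); t to first gridline: x 0.4041, y 1.4400 (then +1.1547 / +2.0000)
    (4,1) via x @ 0.4041
    (4,2) via y @ 1.4400
    (3,2) via x @ 1.5588
    (2,2) via x @ 2.7135
    (2,3) via y @ 3.4400  # hit
  → r_3 = 3.4400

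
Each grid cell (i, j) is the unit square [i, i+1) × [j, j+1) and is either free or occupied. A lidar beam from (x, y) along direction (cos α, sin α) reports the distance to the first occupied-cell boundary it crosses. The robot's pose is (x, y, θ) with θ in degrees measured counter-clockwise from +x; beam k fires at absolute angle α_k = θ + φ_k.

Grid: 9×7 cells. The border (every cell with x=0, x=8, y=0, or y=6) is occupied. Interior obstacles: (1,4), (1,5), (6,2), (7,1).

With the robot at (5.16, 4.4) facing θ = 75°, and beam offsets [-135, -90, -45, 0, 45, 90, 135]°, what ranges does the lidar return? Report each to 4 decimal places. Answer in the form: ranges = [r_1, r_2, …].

beam 1: φ=-135°, α=300°
  direction (0.5000, -0.8660); cell (5,4); t to first gridline: x 1.6800, y 0.4619 (then +2.0000 / +1.1547)
    (5,3) via y @ 0.4619
    (5,2) via y @ 1.6166
    (6,2) via x @ 1.6800  # hit
  → r_1 = 1.6800
beam 2: φ=-90°, α=345°
  direction (0.9659, -0.2588); cell (5,4); t to first gridline: x 0.8696, y 1.5455 (then +1.0353 / +3.8637)
    (6,4) via x @ 0.8696
    (6,3) via y @ 1.5455
    (7,3) via x @ 1.9049
    (8,3) via x @ 2.9402  # hit
  → r_2 = 2.9402
beam 3: φ=-45°, α=30°
  direction (0.8660, 0.5000); cell (5,4); t to first gridline: x 0.9699, y 1.2000 (then +1.1547 / +2.0000)
    (6,4) via x @ 0.9699
    (6,5) via y @ 1.2000
    (7,5) via x @ 2.1246
    (7,6) via y @ 3.2000  # hit
  → r_3 = 3.2000
beam 4: φ=0°, α=75°
  direction (0.2588, 0.9659); cell (5,4); t to first gridline: x 3.2455, y 0.6212 (then +3.8637 / +1.0353)
    (5,5) via y @ 0.6212
    (5,6) via y @ 1.6564  # hit
  → r_4 = 1.6564
beam 5: φ=45°, α=120°
  direction (-0.5000, 0.8660); cell (5,4); t to first gridline: x 0.3200, y 0.6928 (then +2.0000 / +1.1547)
    (4,4) via x @ 0.3200
    (4,5) via y @ 0.6928
    (4,6) via y @ 1.8475  # hit
  → r_5 = 1.8475
beam 6: φ=90°, α=165°
  direction (-0.9659, 0.2588); cell (5,4); t to first gridline: x 0.1656, y 2.3182 (then +1.0353 / +3.8637)
    (4,4) via x @ 0.1656
    (3,4) via x @ 1.2009
    (2,4) via x @ 2.2362
    (2,5) via y @ 2.3182
    (1,5) via x @ 3.2715  # hit
  → r_6 = 3.2715
beam 7: φ=135°, α=210°
  direction (-0.8660, -0.5000); cell (5,4); t to first gridline: x 0.1848, y 0.8000 (then +1.1547 / +2.0000)
    (4,4) via x @ 0.1848
    (4,3) via y @ 0.8000
    (3,3) via x @ 1.3395
    (2,3) via x @ 2.4942
    (2,2) via y @ 2.8000
    (1,2) via x @ 3.6489
    (1,1) via y @ 4.8000
    (0,1) via x @ 4.8036  # hit
  → r_7 = 4.8036

ranges = [1.6800, 2.9402, 3.2000, 1.6564, 1.8475, 3.2715, 4.8036]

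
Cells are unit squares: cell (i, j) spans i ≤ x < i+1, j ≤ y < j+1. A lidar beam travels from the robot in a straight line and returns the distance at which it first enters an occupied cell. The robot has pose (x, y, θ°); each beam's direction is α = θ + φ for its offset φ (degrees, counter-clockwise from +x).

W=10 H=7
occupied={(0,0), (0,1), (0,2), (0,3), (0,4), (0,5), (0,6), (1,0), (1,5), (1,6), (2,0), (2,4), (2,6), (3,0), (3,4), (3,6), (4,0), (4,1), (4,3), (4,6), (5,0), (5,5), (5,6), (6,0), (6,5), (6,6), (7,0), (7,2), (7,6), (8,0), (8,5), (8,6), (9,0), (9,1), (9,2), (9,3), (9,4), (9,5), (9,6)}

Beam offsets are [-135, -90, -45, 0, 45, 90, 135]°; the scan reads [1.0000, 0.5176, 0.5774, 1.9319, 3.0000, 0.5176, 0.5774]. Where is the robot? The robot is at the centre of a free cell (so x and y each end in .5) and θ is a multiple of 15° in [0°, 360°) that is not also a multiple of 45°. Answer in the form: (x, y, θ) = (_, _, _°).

(x, y, θ) = (8.5, 2.5, 75°)

The pose lattice has 31·16 = 496 candidates. Test each by forward raycasting.
  (7.5, 4.5, 195°): beam 2 = 1.5529 ≠ 0.5176 ✗
  (1.5, 4.5, 285°): beam 1 = 0.5774 ≠ 1.0000 ✗
  (1.5, 3.5, 30°): beam 1 = 1.9319 ≠ 1.0000 ✗
  …
  (8.5, 2.5, 75°): r_1=1.0000, r_2=0.5176, r_3=0.5774, r_4=1.9319, r_5=3.0000, r_6=0.5176, r_7=0.5774 — all match ✓
No second candidate reproduces the full scan.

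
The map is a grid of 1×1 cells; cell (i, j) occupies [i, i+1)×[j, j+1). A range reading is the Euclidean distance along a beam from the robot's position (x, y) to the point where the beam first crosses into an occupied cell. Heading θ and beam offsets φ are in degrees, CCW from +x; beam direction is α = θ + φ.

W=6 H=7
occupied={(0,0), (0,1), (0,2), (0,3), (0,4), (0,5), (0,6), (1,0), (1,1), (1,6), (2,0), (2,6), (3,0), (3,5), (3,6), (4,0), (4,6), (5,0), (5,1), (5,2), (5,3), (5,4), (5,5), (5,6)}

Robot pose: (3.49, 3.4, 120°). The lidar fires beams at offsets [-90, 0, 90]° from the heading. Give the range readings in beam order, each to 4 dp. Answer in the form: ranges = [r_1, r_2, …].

beam 1: φ=-90°, α=30°
  direction (0.8660, 0.5000); cell (3,3); t to first gridline: x 0.5889, y 1.2000 (then +1.1547 / +2.0000)
    (4,3) via x @ 0.5889
    (4,4) via y @ 1.2000
    (5,4) via x @ 1.7436  # hit
  → r_1 = 1.7436
beam 2: φ=0°, α=120°
  direction (-0.5000, 0.8660); cell (3,3); t to first gridline: x 0.9800, y 0.6928 (then +2.0000 / +1.1547)
    (3,4) via y @ 0.6928
    (2,4) via x @ 0.9800
    (2,5) via y @ 1.8475
    (1,5) via x @ 2.9800
    (1,6) via y @ 3.0022  # hit
  → r_2 = 3.0022
beam 3: φ=90°, α=210°
  direction (-0.8660, -0.5000); cell (3,3); t to first gridline: x 0.5658, y 0.8000 (then +1.1547 / +2.0000)
    (2,3) via x @ 0.5658
    (2,2) via y @ 0.8000
    (1,2) via x @ 1.7205
    (1,1) via y @ 2.8000  # hit
  → r_3 = 2.8000

ranges = [1.7436, 3.0022, 2.8000]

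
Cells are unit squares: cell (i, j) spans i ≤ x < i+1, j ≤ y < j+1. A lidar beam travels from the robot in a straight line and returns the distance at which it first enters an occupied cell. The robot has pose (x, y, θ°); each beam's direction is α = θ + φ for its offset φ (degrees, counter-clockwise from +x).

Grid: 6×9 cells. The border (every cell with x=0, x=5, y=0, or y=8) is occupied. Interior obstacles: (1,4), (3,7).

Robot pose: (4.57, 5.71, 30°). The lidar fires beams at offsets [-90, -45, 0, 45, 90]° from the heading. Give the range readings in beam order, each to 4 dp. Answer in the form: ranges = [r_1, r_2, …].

beam 1: φ=-90°, α=300°
  d=(0.5000,-0.8660)  start (4,5)  tX=0.8600 tY=0.8198  stride 1/|dx|=2.0000 1/|dy|=1.1547
    cross y-line → (4,4), t=0.8198
    cross x-line → (5,4), t=0.8600 (wall)
  → r_1 = 0.8600
beam 2: φ=-45°, α=345°
  d=(0.9659,-0.2588)  start (4,5)  tX=0.4452 tY=2.7432  stride 1/|dx|=1.0353 1/|dy|=3.8637
    cross x-line → (5,5), t=0.4452 (wall)
  → r_2 = 0.4452
beam 3: φ=0°, α=30°
  d=(0.8660,0.5000)  start (4,5)  tX=0.4965 tY=0.5800  stride 1/|dx|=1.1547 1/|dy|=2.0000
    cross x-line → (5,5), t=0.4965 (wall)
  → r_3 = 0.4965
beam 4: φ=45°, α=75°
  d=(0.2588,0.9659)  start (4,5)  tX=1.6614 tY=0.3002  stride 1/|dx|=3.8637 1/|dy|=1.0353
    cross y-line → (4,6), t=0.3002
    cross y-line → (4,7), t=1.3355
    cross x-line → (5,7), t=1.6614 (wall)
  → r_4 = 1.6614
beam 5: φ=90°, α=120°
  d=(-0.5000,0.8660)  start (4,5)  tX=1.1400 tY=0.3349  stride 1/|dx|=2.0000 1/|dy|=1.1547
    cross y-line → (4,6), t=0.3349
    cross x-line → (3,6), t=1.1400
    cross y-line → (3,7), t=1.4896 (wall)
  → r_5 = 1.4896

ranges = [0.8600, 0.4452, 0.4965, 1.6614, 1.4896]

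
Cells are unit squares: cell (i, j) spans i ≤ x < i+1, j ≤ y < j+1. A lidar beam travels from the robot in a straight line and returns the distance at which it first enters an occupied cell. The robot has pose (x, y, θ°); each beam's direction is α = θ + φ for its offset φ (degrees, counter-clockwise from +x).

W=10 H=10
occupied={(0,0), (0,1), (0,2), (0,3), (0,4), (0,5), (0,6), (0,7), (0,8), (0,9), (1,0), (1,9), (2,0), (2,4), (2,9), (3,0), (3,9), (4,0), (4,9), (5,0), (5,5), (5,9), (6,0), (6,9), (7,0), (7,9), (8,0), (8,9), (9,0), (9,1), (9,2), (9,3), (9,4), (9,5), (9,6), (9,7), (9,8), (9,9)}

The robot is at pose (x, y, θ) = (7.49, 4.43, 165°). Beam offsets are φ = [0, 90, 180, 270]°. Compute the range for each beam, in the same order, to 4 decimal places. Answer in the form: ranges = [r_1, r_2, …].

ranges = [2.2023, 3.5510, 1.5633, 4.7312]

beam 1: φ=0°, α=165°
  cosα=-0.9659 sinα=0.2588 | (7,4) | tMaxX 0.5073 tMaxY 2.2023 | tΔX 1.0353 tΔY 3.8637
    t=0.5073 [x] (6,4)
    t=1.5426 [x] (5,4)
    t=2.2023 [y] (5,5) — stop
  → r_1 = 2.2023
beam 2: φ=90°, α=255°
  cosα=-0.2588 sinα=-0.9659 | (7,4) | tMaxX 1.8932 tMaxY 0.4452 | tΔX 3.8637 tΔY 1.0353
    t=0.4452 [y] (7,3)
    t=1.4804 [y] (7,2)
    t=1.8932 [x] (6,2)
    t=2.5157 [y] (6,1)
    t=3.5510 [y] (6,0) — stop
  → r_2 = 3.5510
beam 3: φ=180°, α=345°
  cosα=0.9659 sinα=-0.2588 | (7,4) | tMaxX 0.5280 tMaxY 1.6614 | tΔX 1.0353 tΔY 3.8637
    t=0.5280 [x] (8,4)
    t=1.5633 [x] (9,4) — stop
  → r_3 = 1.5633
beam 4: φ=270°, α=75°
  cosα=0.2588 sinα=0.9659 | (7,4) | tMaxX 1.9705 tMaxY 0.5901 | tΔX 3.8637 tΔY 1.0353
    t=0.5901 [y] (7,5)
    t=1.6254 [y] (7,6)
    t=1.9705 [x] (8,6)
    t=2.6607 [y] (8,7)
    t=3.6959 [y] (8,8)
    t=4.7312 [y] (8,9) — stop
  → r_4 = 4.7312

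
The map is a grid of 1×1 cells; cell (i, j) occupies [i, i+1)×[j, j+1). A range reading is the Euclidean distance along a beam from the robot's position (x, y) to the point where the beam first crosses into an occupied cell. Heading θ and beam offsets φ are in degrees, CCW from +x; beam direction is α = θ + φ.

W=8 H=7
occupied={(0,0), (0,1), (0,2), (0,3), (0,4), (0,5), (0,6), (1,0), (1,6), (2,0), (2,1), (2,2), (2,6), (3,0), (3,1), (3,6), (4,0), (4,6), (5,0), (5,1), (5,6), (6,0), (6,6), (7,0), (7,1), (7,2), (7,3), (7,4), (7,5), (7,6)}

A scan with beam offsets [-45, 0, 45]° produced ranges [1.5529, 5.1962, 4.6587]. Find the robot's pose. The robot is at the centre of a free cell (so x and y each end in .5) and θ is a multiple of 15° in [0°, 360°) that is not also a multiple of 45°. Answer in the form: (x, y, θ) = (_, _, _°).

Enumerate (i+0.5, j+0.5, θ) over the 26 free cells and 16 admissible headings. For each, cast all 3 beams and compare to the given ranges.
  (4.5, 2.5, 255°): beam 1 = 1.0000 ≠ 1.5529 ✗
  (4.5, 2.5, 120°): beam 1 = 3.6235 ≠ 1.5529 ✗
  (1.5, 2.5, 210°): beam 1 = 0.5176 ≠ 1.5529 ✗
  (3.5, 5.5, 240°): beam 1 = 2.5882 ≠ 1.5529 ✗
  …
  (2.5, 4.5, 330°): r_1=1.5529, r_2=5.1962, r_3=4.6587 — all match ✓
Unique over the lattice → pose = (2.5, 4.5, 330°).

(x, y, θ) = (2.5, 4.5, 330°)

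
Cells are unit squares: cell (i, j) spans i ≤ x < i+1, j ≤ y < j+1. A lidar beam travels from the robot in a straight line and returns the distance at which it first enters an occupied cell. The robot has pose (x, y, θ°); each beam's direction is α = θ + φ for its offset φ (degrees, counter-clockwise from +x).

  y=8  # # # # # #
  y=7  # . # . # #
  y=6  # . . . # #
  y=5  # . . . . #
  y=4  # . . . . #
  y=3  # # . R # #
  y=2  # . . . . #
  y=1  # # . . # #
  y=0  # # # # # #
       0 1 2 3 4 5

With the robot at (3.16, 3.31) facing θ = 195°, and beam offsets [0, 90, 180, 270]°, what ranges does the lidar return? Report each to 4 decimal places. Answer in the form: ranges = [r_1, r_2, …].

ranges = [2.2362, 2.3915, 0.8696, 3.8202]

beam 1: φ=0°, α=195°
  d=(-0.9659,-0.2588)  start (3,3)  tX=0.1656 tY=1.1977  stride 1/|dx|=1.0353 1/|dy|=3.8637
    cross x-line → (2,3), t=0.1656
    cross y-line → (2,2), t=1.1977
    cross x-line → (1,2), t=1.2009
    cross x-line → (0,2), t=2.2362 (wall)
  → r_1 = 2.2362
beam 2: φ=90°, α=285°
  d=(0.2588,-0.9659)  start (3,3)  tX=3.2455 tY=0.3209  stride 1/|dx|=3.8637 1/|dy|=1.0353
    cross y-line → (3,2), t=0.3209
    cross y-line → (3,1), t=1.3562
    cross y-line → (3,0), t=2.3915 (wall)
  → r_2 = 2.3915
beam 3: φ=180°, α=15°
  d=(0.9659,0.2588)  start (3,3)  tX=0.8696 tY=2.6660  stride 1/|dx|=1.0353 1/|dy|=3.8637
    cross x-line → (4,3), t=0.8696 (wall)
  → r_3 = 0.8696
beam 4: φ=270°, α=105°
  d=(-0.2588,0.9659)  start (3,3)  tX=0.6182 tY=0.7143  stride 1/|dx|=3.8637 1/|dy|=1.0353
    cross x-line → (2,3), t=0.6182
    cross y-line → (2,4), t=0.7143
    cross y-line → (2,5), t=1.7496
    cross y-line → (2,6), t=2.7849
    cross y-line → (2,7), t=3.8202 (wall)
  → r_4 = 3.8202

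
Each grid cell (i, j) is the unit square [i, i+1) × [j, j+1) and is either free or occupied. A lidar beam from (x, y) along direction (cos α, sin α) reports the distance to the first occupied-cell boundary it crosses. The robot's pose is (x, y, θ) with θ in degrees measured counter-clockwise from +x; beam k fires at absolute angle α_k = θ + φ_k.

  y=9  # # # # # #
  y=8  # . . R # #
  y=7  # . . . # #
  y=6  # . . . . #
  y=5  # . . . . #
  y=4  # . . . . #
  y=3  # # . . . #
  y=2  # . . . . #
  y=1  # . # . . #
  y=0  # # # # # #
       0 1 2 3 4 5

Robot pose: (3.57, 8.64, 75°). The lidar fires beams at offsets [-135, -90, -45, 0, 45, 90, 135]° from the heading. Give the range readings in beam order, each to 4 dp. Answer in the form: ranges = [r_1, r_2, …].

ranges = [0.8600, 0.4452, 0.4965, 0.3727, 0.4157, 1.3909, 2.9676]

beam 1: φ=-135°, α=300°
  dir = (cos 300°, sin 300°) = (0.5000, -0.8660); from cell (3,8)
  next x-line at t=0.8600, next y-line at t=0.7390; Δt_x=2.0000, Δt_y=1.1547
    y: enter (3,7) at t=0.7390
    x: enter (4,7) at t=0.8600 ← occupied
  → r_1 = 0.8600
beam 2: φ=-90°, α=345°
  dir = (cos 345°, sin 345°) = (0.9659, -0.2588); from cell (3,8)
  next x-line at t=0.4452, next y-line at t=2.4728; Δt_x=1.0353, Δt_y=3.8637
    x: enter (4,8) at t=0.4452 ← occupied
  → r_2 = 0.4452
beam 3: φ=-45°, α=30°
  dir = (cos 30°, sin 30°) = (0.8660, 0.5000); from cell (3,8)
  next x-line at t=0.4965, next y-line at t=0.7200; Δt_x=1.1547, Δt_y=2.0000
    x: enter (4,8) at t=0.4965 ← occupied
  → r_3 = 0.4965
beam 4: φ=0°, α=75°
  dir = (cos 75°, sin 75°) = (0.2588, 0.9659); from cell (3,8)
  next x-line at t=1.6614, next y-line at t=0.3727; Δt_x=3.8637, Δt_y=1.0353
    y: enter (3,9) at t=0.3727 ← occupied
  → r_4 = 0.3727
beam 5: φ=45°, α=120°
  dir = (cos 120°, sin 120°) = (-0.5000, 0.8660); from cell (3,8)
  next x-line at t=1.1400, next y-line at t=0.4157; Δt_x=2.0000, Δt_y=1.1547
    y: enter (3,9) at t=0.4157 ← occupied
  → r_5 = 0.4157
beam 6: φ=90°, α=165°
  dir = (cos 165°, sin 165°) = (-0.9659, 0.2588); from cell (3,8)
  next x-line at t=0.5901, next y-line at t=1.3909; Δt_x=1.0353, Δt_y=3.8637
    x: enter (2,8) at t=0.5901
    y: enter (2,9) at t=1.3909 ← occupied
  → r_6 = 1.3909
beam 7: φ=135°, α=210°
  dir = (cos 210°, sin 210°) = (-0.8660, -0.5000); from cell (3,8)
  next x-line at t=0.6582, next y-line at t=1.2800; Δt_x=1.1547, Δt_y=2.0000
    x: enter (2,8) at t=0.6582
    y: enter (2,7) at t=1.2800
    x: enter (1,7) at t=1.8129
    x: enter (0,7) at t=2.9676 ← occupied
  → r_7 = 2.9676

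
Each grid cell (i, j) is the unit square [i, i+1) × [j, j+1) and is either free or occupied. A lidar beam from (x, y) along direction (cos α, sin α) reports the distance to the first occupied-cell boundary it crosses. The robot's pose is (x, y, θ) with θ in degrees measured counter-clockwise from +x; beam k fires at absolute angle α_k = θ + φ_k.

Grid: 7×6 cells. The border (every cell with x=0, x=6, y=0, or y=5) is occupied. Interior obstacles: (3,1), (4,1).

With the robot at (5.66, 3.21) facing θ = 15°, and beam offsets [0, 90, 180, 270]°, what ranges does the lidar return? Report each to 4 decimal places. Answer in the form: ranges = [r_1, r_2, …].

ranges = [0.3520, 1.8531, 4.8244, 1.3137]

beam 1: φ=0°, α=15°
  direction (0.9659, 0.2588); cell (5,3); t to first gridline: x 0.3520, y 3.0523 (then +1.0353 / +3.8637)
    (6,3) via x @ 0.3520  # hit
  → r_1 = 0.3520
beam 2: φ=90°, α=105°
  direction (-0.2588, 0.9659); cell (5,3); t to first gridline: x 2.5500, y 0.8179 (then +3.8637 / +1.0353)
    (5,4) via y @ 0.8179
    (5,5) via y @ 1.8531  # hit
  → r_2 = 1.8531
beam 3: φ=180°, α=195°
  direction (-0.9659, -0.2588); cell (5,3); t to first gridline: x 0.6833, y 0.8114 (then +1.0353 / +3.8637)
    (4,3) via x @ 0.6833
    (4,2) via y @ 0.8114
    (3,2) via x @ 1.7186
    (2,2) via x @ 2.7538
    (1,2) via x @ 3.7891
    (1,1) via y @ 4.6751
    (0,1) via x @ 4.8244  # hit
  → r_3 = 4.8244
beam 4: φ=270°, α=285°
  direction (0.2588, -0.9659); cell (5,3); t to first gridline: x 1.3137, y 0.2174 (then +3.8637 / +1.0353)
    (5,2) via y @ 0.2174
    (5,1) via y @ 1.2527
    (6,1) via x @ 1.3137  # hit
  → r_4 = 1.3137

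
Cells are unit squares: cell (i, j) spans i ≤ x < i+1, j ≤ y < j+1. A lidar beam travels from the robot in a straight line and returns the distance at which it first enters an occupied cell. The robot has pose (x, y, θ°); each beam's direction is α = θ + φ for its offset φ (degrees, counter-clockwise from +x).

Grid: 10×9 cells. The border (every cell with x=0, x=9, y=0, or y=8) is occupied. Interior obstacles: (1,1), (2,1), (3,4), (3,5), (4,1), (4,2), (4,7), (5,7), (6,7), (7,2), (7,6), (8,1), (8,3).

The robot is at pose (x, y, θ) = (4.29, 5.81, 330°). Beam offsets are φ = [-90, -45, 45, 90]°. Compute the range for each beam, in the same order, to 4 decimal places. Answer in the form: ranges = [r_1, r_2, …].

ranges = [0.5800, 4.9797, 2.8056, 1.3741]

beam 1: φ=-90°, α=240°
  d=(-0.5000,-0.8660)  start (4,5)  tX=0.5800 tY=0.9353  stride 1/|dx|=2.0000 1/|dy|=1.1547
    cross x-line → (3,5), t=0.5800 (wall)
  → r_1 = 0.5800
beam 2: φ=-45°, α=285°
  d=(0.2588,-0.9659)  start (4,5)  tX=2.7432 tY=0.8386  stride 1/|dx|=3.8637 1/|dy|=1.0353
    cross y-line → (4,4), t=0.8386
    cross y-line → (4,3), t=1.8738
    cross x-line → (5,3), t=2.7432
    cross y-line → (5,2), t=2.9091
    cross y-line → (5,1), t=3.9444
    cross y-line → (5,0), t=4.9797 (wall)
  → r_2 = 4.9797
beam 3: φ=45°, α=15°
  d=(0.9659,0.2588)  start (4,5)  tX=0.7350 tY=0.7341  stride 1/|dx|=1.0353 1/|dy|=3.8637
    cross y-line → (4,6), t=0.7341
    cross x-line → (5,6), t=0.7350
    cross x-line → (6,6), t=1.7703
    cross x-line → (7,6), t=2.8056 (wall)
  → r_3 = 2.8056
beam 4: φ=90°, α=60°
  d=(0.5000,0.8660)  start (4,5)  tX=1.4200 tY=0.2194  stride 1/|dx|=2.0000 1/|dy|=1.1547
    cross y-line → (4,6), t=0.2194
    cross y-line → (4,7), t=1.3741 (wall)
  → r_4 = 1.3741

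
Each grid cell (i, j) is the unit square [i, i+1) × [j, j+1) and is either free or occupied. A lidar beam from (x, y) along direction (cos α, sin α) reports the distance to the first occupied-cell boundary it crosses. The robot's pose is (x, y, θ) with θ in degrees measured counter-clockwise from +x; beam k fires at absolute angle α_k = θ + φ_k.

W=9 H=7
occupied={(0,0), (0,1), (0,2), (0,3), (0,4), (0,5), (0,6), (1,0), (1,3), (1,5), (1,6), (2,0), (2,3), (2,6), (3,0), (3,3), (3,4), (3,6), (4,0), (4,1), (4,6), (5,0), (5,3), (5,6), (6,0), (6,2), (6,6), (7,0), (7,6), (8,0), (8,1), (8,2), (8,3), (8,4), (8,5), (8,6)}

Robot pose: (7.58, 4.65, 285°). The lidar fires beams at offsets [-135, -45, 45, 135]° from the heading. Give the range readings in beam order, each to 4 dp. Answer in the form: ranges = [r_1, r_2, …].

beam 1: φ=-135°, α=150°
  dir = (cos 150°, sin 150°) = (-0.8660, 0.5000); from cell (7,4)
  next x-line at t=0.6697, next y-line at t=0.7000; Δt_x=1.1547, Δt_y=2.0000
    x: enter (6,4) at t=0.6697
    y: enter (6,5) at t=0.7000
    x: enter (5,5) at t=1.8244
    y: enter (5,6) at t=2.7000 ← occupied
  → r_1 = 2.7000
beam 2: φ=-45°, α=240°
  dir = (cos 240°, sin 240°) = (-0.5000, -0.8660); from cell (7,4)
  next x-line at t=1.1600, next y-line at t=0.7506; Δt_x=2.0000, Δt_y=1.1547
    y: enter (7,3) at t=0.7506
    x: enter (6,3) at t=1.1600
    y: enter (6,2) at t=1.9053 ← occupied
  → r_2 = 1.9053
beam 3: φ=45°, α=330°
  dir = (cos 330°, sin 330°) = (0.8660, -0.5000); from cell (7,4)
  next x-line at t=0.4850, next y-line at t=1.3000; Δt_x=1.1547, Δt_y=2.0000
    x: enter (8,4) at t=0.4850 ← occupied
  → r_3 = 0.4850
beam 4: φ=135°, α=60°
  dir = (cos 60°, sin 60°) = (0.5000, 0.8660); from cell (7,4)
  next x-line at t=0.8400, next y-line at t=0.4041; Δt_x=2.0000, Δt_y=1.1547
    y: enter (7,5) at t=0.4041
    x: enter (8,5) at t=0.8400 ← occupied
  → r_4 = 0.8400

ranges = [2.7000, 1.9053, 0.4850, 0.8400]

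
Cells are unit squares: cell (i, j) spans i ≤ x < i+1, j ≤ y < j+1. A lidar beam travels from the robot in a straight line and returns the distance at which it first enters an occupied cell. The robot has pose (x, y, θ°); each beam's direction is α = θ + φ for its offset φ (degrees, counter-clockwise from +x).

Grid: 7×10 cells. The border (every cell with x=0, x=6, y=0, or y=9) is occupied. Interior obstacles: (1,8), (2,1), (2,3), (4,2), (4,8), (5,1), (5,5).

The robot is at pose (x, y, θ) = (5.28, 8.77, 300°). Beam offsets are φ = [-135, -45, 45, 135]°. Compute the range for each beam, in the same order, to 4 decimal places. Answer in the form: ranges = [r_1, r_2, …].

ranges = [0.2899, 8.0441, 0.7454, 0.2381]

beam 1: φ=-135°, α=165°
  d=(-0.9659,0.2588)  start (5,8)  tX=0.2899 tY=0.8887  stride 1/|dx|=1.0353 1/|dy|=3.8637
    cross x-line → (4,8), t=0.2899 (wall)
  → r_1 = 0.2899
beam 2: φ=-45°, α=255°
  d=(-0.2588,-0.9659)  start (5,8)  tX=1.0818 tY=0.7972  stride 1/|dx|=3.8637 1/|dy|=1.0353
    cross y-line → (5,7), t=0.7972
    cross x-line → (4,7), t=1.0818
    cross y-line → (4,6), t=1.8324
    cross y-line → (4,5), t=2.8677
    cross y-line → (4,4), t=3.9030
    cross y-line → (4,3), t=4.9383
    cross x-line → (3,3), t=4.9455
    cross y-line → (3,2), t=5.9735
    cross y-line → (3,1), t=7.0088
    cross y-line → (3,0), t=8.0441 (wall)
  → r_2 = 8.0441
beam 3: φ=45°, α=345°
  d=(0.9659,-0.2588)  start (5,8)  tX=0.7454 tY=2.9751  stride 1/|dx|=1.0353 1/|dy|=3.8637
    cross x-line → (6,8), t=0.7454 (wall)
  → r_3 = 0.7454
beam 4: φ=135°, α=75°
  d=(0.2588,0.9659)  start (5,8)  tX=2.7819 tY=0.2381  stride 1/|dx|=3.8637 1/|dy|=1.0353
    cross y-line → (5,9), t=0.2381 (wall)
  → r_4 = 0.2381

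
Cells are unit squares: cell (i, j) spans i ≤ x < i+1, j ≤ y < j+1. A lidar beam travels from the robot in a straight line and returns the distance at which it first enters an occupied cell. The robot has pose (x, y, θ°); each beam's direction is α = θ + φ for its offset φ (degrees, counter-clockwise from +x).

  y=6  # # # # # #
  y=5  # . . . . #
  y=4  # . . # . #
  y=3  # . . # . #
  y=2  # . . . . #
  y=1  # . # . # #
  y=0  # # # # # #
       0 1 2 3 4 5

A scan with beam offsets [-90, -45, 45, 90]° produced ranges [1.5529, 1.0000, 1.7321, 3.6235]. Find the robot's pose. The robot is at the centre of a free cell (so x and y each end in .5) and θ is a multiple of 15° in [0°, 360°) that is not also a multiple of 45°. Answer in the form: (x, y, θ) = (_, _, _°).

(x, y, θ) = (1.5, 2.5, 345°)

Enumerate (i+0.5, j+0.5, θ) over the 16 free cells and 16 admissible headings. For each, cast all 4 beams and compare to the given ranges.
  (4.5, 2.5, 285°): beam 1 = 1.9319 ≠ 1.5529 ✗
  (2.5, 3.5, 15°): beam 2 = 0.5774 ≠ 1.0000 ✗
  (1.5, 5.5, 165°): beam 1 = 0.5176 ≠ 1.5529 ✗
  …
  (1.5, 2.5, 345°): r_1=1.5529, r_2=1.0000, r_3=1.7321, r_4=3.6235 — all match ✓
No second candidate reproduces the full scan.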